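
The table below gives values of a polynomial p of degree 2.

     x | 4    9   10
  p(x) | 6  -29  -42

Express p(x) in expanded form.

Using the Lagrange interpolation formula with nodes 4, 9, 10:
  L_0(x) = (x - 9)(x - 10) / 30
  L_1(x) = (x - 4)(x - 10) / -5
  L_2(x) = (x - 4)(x - 9) / 6
Then p(x) = 6·L_0(x) - 29·L_1(x) - 42·L_2(x).
Expanding and collecting terms gives p(x) = -x² + 6x - 2.
Check: p(10) = -42. ✓

p(x) = -x^2 + 6x - 2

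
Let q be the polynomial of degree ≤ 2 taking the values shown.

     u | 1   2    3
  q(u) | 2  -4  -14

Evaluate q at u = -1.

2

Using the Lagrange interpolation formula with nodes 1, 2, 3:
  L_0(u) = (u - 2)(u - 3) / 2
  L_1(u) = (u - 1)(u - 3) / -1
  L_2(u) = (u - 1)(u - 2) / 2
Then q(u) = 2·L_0(u) - 4·L_1(u) - 14·L_2(u).
Expanding and collecting terms gives q(u) = -2u^2 + 4.
Evaluating at u = -1: q(-1) = 2.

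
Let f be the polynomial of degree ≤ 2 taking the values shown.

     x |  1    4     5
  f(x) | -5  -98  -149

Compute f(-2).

Using the Lagrange interpolation formula with nodes 1, 4, 5:
  L_0(x) = (x - 4)(x - 5) / 12
  L_1(x) = (x - 1)(x - 5) / -3
  L_2(x) = (x - 1)(x - 4) / 4
Then f(x) = -5·L_0(x) - 98·L_1(x) - 149·L_2(x).
Expanding and collecting terms gives f(x) = -5x^2 - 6x + 6.
Evaluating at x = -2: f(-2) = -2.

-2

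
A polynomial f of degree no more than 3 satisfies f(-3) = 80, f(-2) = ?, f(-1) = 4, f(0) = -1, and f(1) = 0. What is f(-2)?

27

On equispaced nodes a degree-3 polynomial has vanishing fourth forward difference, so
  f(-3) - 4·f(-2) + 6·f(-1) - 4·f(0) + f(1) = 0.
Substituting the known values and solving for f(-2):
  -4·f(-2) = -108
  f(-2) = 27.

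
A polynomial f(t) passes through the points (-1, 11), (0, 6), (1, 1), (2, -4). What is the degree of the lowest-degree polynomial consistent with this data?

1

Forward differences of the values at t = -1, 0, 1, 2:
  f  : 11  6  1  -4
  Δ  : -5  -5  -5
  Δ^2: 0  0
  Δ^3: 0
The first differences are constant (-5) and nonzero, while all higher differences vanish, so the minimal degree is 1.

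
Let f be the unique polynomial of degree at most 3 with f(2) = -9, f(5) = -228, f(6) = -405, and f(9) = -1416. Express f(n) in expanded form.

f(n) = -2n^3 + 5n - 3

Using the Lagrange interpolation formula with nodes 2, 5, 6, 9:
  L_0(n) = (n - 5)(n - 6)(n - 9) / -84
  L_1(n) = (n - 2)(n - 6)(n - 9) / 12
  L_2(n) = (n - 2)(n - 5)(n - 9) / -12
  L_3(n) = (n - 2)(n - 5)(n - 6) / 84
Then f(n) = -9·L_0(n) - 228·L_1(n) - 405·L_2(n) - 1416·L_3(n).
Expanding and collecting terms gives f(n) = -2n³ + 5n - 3.
Check: f(9) = -1416. ✓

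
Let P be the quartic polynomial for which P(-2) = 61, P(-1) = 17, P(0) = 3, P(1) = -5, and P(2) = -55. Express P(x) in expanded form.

Write P(x) = ax^4 + bx^3 + cx^2 + dx + e. Substituting each data point gives a linear system:
  16a - 8b + 4c - 2d + e = 61
  a - b + c - d + e = 17
  e = 3
  a + b + c + d + e = -5
  16a + 8b + 4c + 2d + e = -55
Solving the system yields a = -1, b = -6, c = 4, d = -5, e = 3.
So P(x) = -x^4 - 6x^3 + 4x^2 - 5x + 3.
Check: P(-2) = 61. ✓

P(x) = -x^4 - 6x^3 + 4x^2 - 5x + 3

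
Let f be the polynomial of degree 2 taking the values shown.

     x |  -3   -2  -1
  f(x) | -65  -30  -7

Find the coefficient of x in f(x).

Write f(x) = ax^2 + bx + c. Substituting each data point gives a linear system:
  9a - 3b + c = -65
  4a - 2b + c = -30
  a - b + c = -7
Solving the system yields a = -6, b = 5, c = 4.
So f(x) = -6x^2 + 5x + 4.
The coefficient of x is 5.

5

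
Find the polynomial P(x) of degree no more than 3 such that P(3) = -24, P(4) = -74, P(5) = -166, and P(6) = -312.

P(x) = -2x^3 + 3x^2 + 3x - 6

Write P(x) = ax^3 + bx^2 + cx + d. Substituting each data point gives a linear system:
  27a + 9b + 3c + d = -24
  64a + 16b + 4c + d = -74
  125a + 25b + 5c + d = -166
  216a + 36b + 6c + d = -312
Solving the system yields a = -2, b = 3, c = 3, d = -6.
So P(x) = -2x^3 + 3x^2 + 3x - 6.
Check: P(3) = -24. ✓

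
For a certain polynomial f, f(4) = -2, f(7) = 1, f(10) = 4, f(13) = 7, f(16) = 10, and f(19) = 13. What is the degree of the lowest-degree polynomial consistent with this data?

1

Forward differences of the values at s = 4, 7, 10, 13, 16, 19:
  f  : -2  1  4  7  10  13
  Δ  : 3  3  3  3  3
  Δ^2: 0  0  0  0
  Δ^3: 0  0  0
  Δ^4: 0  0
  Δ^5: 0
The first differences are constant (3) and nonzero, while all higher differences vanish, so the minimal degree is 1.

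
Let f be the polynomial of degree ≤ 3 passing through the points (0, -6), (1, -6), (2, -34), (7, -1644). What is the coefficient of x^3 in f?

Write f(x) = ax^3 + bx^2 + cx + d. Substituting each data point gives a linear system:
  d = -6
  a + b + c + d = -6
  8a + 4b + 2c + d = -34
  343a + 49b + 7c + d = -1644
Solving the system yields a = -5, b = 1, c = 4, d = -6.
So f(x) = -5x^3 + x^2 + 4x - 6.
The leading coefficient is -5.

-5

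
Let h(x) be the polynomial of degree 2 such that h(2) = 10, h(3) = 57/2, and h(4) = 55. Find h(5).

179/2

Using the Lagrange interpolation formula with nodes 2, 3, 4:
  L_0(x) = (x - 3)(x - 4) / 2
  L_1(x) = (x - 2)(x - 4) / -1
  L_2(x) = (x - 2)(x - 3) / 2
Then h(x) = 10·L_0(x) + 57/2·L_1(x) + 55·L_2(x).
Expanding and collecting terms gives h(x) = 4x^2 - (3/2)x - 3.
Evaluating at x = 5: h(5) = 179/2.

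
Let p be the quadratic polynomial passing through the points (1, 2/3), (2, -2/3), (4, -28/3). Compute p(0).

Using the Lagrange interpolation formula with nodes 1, 2, 4:
  L_0(s) = (s - 2)(s - 4) / 3
  L_1(s) = (s - 1)(s - 4) / -2
  L_2(s) = (s - 1)(s - 2) / 6
Then p(s) = 2/3·L_0(s) - 2/3·L_1(s) - 28/3·L_2(s).
Expanding and collecting terms gives p(s) = -s^2 + (5/3)s.
Evaluating at s = 0: p(0) = 0.

0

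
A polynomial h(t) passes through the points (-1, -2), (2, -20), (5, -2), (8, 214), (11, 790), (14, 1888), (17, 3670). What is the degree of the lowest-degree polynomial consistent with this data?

3

Forward differences of the values at t = -1, 2, 5, 8, 11, 14, 17:
  h  : -2  -20  -2  214  790  1888  3670
  Δ  : -18  18  216  576  1098  1782
  Δ^2: 36  198  360  522  684
  Δ^3: 162  162  162  162
  Δ^4: 0  0  0
  Δ^5: 0  0
  Δ^6: 0
The third differences are constant (162) and nonzero, while all higher differences vanish, so the minimal degree is 3.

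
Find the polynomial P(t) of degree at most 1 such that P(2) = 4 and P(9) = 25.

P(t) = 3t - 2

Write P(t) = at + b. Substituting each data point gives a linear system:
  2a + b = 4
  9a + b = 25
Solving the system yields a = 3, b = -2.
So P(t) = 3t - 2.
Check: P(2) = 4. ✓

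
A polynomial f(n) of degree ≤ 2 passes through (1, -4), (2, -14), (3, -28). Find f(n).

Using the Lagrange interpolation formula with nodes 1, 2, 3:
  L_0(n) = (n - 2)(n - 3) / 2
  L_1(n) = (n - 1)(n - 3) / -1
  L_2(n) = (n - 1)(n - 2) / 2
Then f(n) = -4·L_0(n) - 14·L_1(n) - 28·L_2(n).
Expanding and collecting terms gives f(n) = -2n² - 4n + 2.
Check: f(1) = -4. ✓

f(n) = -2n^2 - 4n + 2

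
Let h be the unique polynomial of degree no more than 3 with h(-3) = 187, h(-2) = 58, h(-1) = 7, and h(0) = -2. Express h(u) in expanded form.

h(u) = -6u^3 + 3u^2 - 2

Using the Lagrange interpolation formula with nodes -3, -2, -1, 0:
  L_0(u) = (u + 2)(u + 1)u / -6
  L_1(u) = (u + 3)(u + 1)u / 2
  L_2(u) = (u + 3)(u + 2)u / -2
  L_3(u) = (u + 3)(u + 2)(u + 1) / 6
Then h(u) = 187·L_0(u) + 58·L_1(u) + 7·L_2(u) - 2·L_3(u).
Expanding and collecting terms gives h(u) = -6u³ + 3u² - 2.
Check: h(-2) = 58. ✓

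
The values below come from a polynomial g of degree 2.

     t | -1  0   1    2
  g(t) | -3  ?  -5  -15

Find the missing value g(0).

On equispaced nodes a degree-2 polynomial has vanishing third forward difference, so
  - g(-1) + 3·g(0) - 3·g(1) + g(2) = 0.
Substituting the known values and solving for g(0):
  3·g(0) = -3
  g(0) = -1.

-1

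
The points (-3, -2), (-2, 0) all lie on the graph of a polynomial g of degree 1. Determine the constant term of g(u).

Write g(u) = au + b. Substituting each data point gives a linear system:
  -3a + b = -2
  -2a + b = 0
Solving the system yields a = 2, b = 4.
So g(u) = 2u + 4.
The constant term is 4.

4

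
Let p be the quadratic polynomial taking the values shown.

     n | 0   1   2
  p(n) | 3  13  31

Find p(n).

Write p(n) = an^2 + bn + c. Substituting each data point gives a linear system:
  c = 3
  a + b + c = 13
  4a + 2b + c = 31
Solving the system yields a = 4, b = 6, c = 3.
So p(n) = 4n^2 + 6n + 3.
Check: p(0) = 3. ✓

p(n) = 4n^2 + 6n + 3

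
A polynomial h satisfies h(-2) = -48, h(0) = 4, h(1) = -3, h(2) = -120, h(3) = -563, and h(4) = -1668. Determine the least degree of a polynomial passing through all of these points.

Divided differences on the nodes -2, 0, 1, 2, 3, 4:
  order 0: -48  4  -3  -120  -563  -1668
  order 1: 26  -7  -117  -443  -1105
  order 2: -11  -55  -163  -331
  order 3: -11  -36  -56
  order 4: -5  -5
  order 5: 0
The order-4 divided differences are all -5 (nonzero) and every higher order vanishes, so the data lies on a polynomial of degree exactly 4.

4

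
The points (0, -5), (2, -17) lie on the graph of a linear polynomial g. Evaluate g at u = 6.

-41

Write g(u) = au + b. Substituting each data point gives a linear system:
  b = -5
  2a + b = -17
Solving the system yields a = -6, b = -5.
So g(u) = -6u - 5.
Then g(6) = -41.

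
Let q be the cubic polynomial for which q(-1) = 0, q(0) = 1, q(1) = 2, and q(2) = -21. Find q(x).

q(x) = -4x^3 + 5x + 1

Using the Lagrange interpolation formula with nodes -1, 0, 1, 2:
  L_0(x) = x(x - 1)(x - 2) / -6
  L_1(x) = (x + 1)(x - 1)(x - 2) / 2
  L_2(x) = (x + 1)x(x - 2) / -2
  L_3(x) = (x + 1)x(x - 1) / 6
Then q(x) = 0·L_0(x) + 1·L_1(x) + 2·L_2(x) - 21·L_3(x).
Expanding and collecting terms gives q(x) = -4x³ + 5x + 1.
Check: q(0) = 1. ✓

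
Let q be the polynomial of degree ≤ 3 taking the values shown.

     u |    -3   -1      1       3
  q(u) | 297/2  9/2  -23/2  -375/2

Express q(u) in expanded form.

Using the Lagrange interpolation formula with nodes -3, -1, 1, 3:
  L_0(u) = (u + 1)(u - 1)(u - 3) / -48
  L_1(u) = (u + 3)(u - 1)(u - 3) / 16
  L_2(u) = (u + 3)(u + 1)(u - 3) / -16
  L_3(u) = (u + 3)(u + 1)(u - 1) / 48
Then q(u) = 297/2·L_0(u) + 9/2·L_1(u) - 23/2·L_2(u) - 375/2·L_3(u).
Expanding and collecting terms gives q(u) = -6u³ - 2u² - 2u - 3/2.
Check: q(-1) = 9/2. ✓

q(u) = -6u^3 - 2u^2 - 2u - 3/2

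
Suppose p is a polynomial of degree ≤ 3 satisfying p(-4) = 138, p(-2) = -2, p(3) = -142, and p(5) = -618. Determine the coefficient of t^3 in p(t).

-4

Write p(t) = at^3 + bt^2 + ct + d. Substituting each data point gives a linear system:
  -64a + 16b - 4c + d = 138
  -8a + 4b - 2c + d = -2
  27a + 9b + 3c + d = -142
  125a + 25b + 5c + d = -618
Solving the system yields a = -4, b = -6, c = 6, d = 2.
So p(t) = -4t³ - 6t² + 6t + 2.
The leading coefficient is -4.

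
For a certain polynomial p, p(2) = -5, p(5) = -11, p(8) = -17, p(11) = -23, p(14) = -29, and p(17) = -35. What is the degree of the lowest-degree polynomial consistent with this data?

1

Forward differences of the values at s = 2, 5, 8, 11, 14, 17:
  p  : -5  -11  -17  -23  -29  -35
  Δ  : -6  -6  -6  -6  -6
  Δ^2: 0  0  0  0
  Δ^3: 0  0  0
  Δ^4: 0  0
  Δ^5: 0
The first differences are constant (-6) and nonzero, while all higher differences vanish, so the minimal degree is 1.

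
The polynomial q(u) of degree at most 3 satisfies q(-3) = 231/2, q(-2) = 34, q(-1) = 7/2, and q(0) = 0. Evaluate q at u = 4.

Using the Lagrange interpolation formula with nodes -3, -2, -1, 0:
  L_0(u) = (u + 2)(u + 1)u / -6
  L_1(u) = (u + 3)(u + 1)u / 2
  L_2(u) = (u + 3)(u + 2)u / -2
  L_3(u) = (u + 3)(u + 2)(u + 1) / 6
Then q(u) = 231/2·L_0(u) + 34·L_1(u) + 7/2·L_2(u) + 0·L_3(u).
Expanding and collecting terms gives q(u) = -4u^3 + (3/2)u^2 + 2u.
Evaluating at u = 4: q(4) = -224.

-224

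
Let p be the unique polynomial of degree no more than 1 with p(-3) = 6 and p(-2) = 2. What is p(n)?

p(n) = -4n - 6

Write p(n) = an + b. Substituting each data point gives a linear system:
  -3a + b = 6
  -2a + b = 2
Solving the system yields a = -4, b = -6.
So p(n) = -4n - 6.
Check: p(-3) = 6. ✓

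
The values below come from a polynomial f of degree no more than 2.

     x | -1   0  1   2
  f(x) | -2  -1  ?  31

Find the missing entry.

10

The 3 known points determine the degree-2 polynomial uniquely.
Write f(x) = ax^2 + bx + c. Substituting each data point gives a linear system:
  a - b + c = -2
  c = -1
  4a + 2b + c = 31
Solving the system yields a = 5, b = 6, c = -1.
So f(x) = 5x² + 6x - 1.
Then f(1) = 10.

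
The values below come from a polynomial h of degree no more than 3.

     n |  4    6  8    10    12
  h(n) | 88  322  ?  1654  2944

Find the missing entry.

On equispaced nodes a degree-3 polynomial has vanishing fourth forward difference, so
  h(4) - 4·h(6) + 6·h(8) - 4·h(10) + h(12) = 0.
Substituting the known values and solving for h(8):
  6·h(8) = 4872
  h(8) = 812.

812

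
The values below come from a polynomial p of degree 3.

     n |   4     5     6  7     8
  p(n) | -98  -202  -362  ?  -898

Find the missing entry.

On equispaced nodes a degree-3 polynomial has vanishing fourth forward difference, so
  p(4) - 4·p(5) + 6·p(6) - 4·p(7) + p(8) = 0.
Substituting the known values and solving for p(7):
  -4·p(7) = 2360
  p(7) = -590.

-590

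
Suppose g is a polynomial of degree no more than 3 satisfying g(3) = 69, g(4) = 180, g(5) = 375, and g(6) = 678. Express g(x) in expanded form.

Using the Lagrange interpolation formula with nodes 3, 4, 5, 6:
  L_0(x) = (x - 4)(x - 5)(x - 6) / -6
  L_1(x) = (x - 3)(x - 5)(x - 6) / 2
  L_2(x) = (x - 3)(x - 4)(x - 6) / -2
  L_3(x) = (x - 3)(x - 4)(x - 5) / 6
Then g(x) = 69·L_0(x) + 180·L_1(x) + 375·L_2(x) + 678·L_3(x).
Expanding and collecting terms gives g(x) = 4x³ - 6x² + 5x.
Check: g(5) = 375. ✓

g(x) = 4x^3 - 6x^2 + 5x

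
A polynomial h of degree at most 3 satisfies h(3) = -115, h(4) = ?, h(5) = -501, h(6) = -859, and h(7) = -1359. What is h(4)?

On equispaced nodes a degree-3 polynomial has vanishing fourth forward difference, so
  h(3) - 4·h(4) + 6·h(5) - 4·h(6) + h(7) = 0.
Substituting the known values and solving for h(4):
  -4·h(4) = 1044
  h(4) = -261.

-261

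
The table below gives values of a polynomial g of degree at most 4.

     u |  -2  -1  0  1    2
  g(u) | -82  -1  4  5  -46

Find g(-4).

Using the Lagrange interpolation formula with nodes -2, -1, 0, 1, 2:
  L_0(u) = (u + 1)u(u - 1)(u - 2) / 24
  L_1(u) = (u + 2)u(u - 1)(u - 2) / -6
  L_2(u) = (u + 2)(u + 1)(u - 1)(u - 2) / 4
  L_3(u) = (u + 2)(u + 1)u(u - 2) / -6
  L_4(u) = (u + 2)(u + 1)u(u - 1) / 24
Then g(u) = -82·L_0(u) - 1·L_1(u) + 4·L_2(u) + 5·L_3(u) - 46·L_4(u).
Expanding and collecting terms gives g(u) = -5u^4 + 2u^3 + 3u^2 + u + 4.
Evaluating at u = -4: g(-4) = -1360.

-1360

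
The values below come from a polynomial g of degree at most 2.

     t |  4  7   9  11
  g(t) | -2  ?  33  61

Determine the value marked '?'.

13

The 3 known points determine the degree-2 polynomial uniquely.
Write g(t) = at^2 + bt + c. Substituting each data point gives a linear system:
  16a + 4b + c = -2
  81a + 9b + c = 33
  121a + 11b + c = 61
Solving the system yields a = 1, b = -6, c = 6.
So g(t) = t^2 - 6t + 6.
Then g(7) = 13.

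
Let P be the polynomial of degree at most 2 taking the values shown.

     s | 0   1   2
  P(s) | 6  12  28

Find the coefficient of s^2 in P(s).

Write P(s) = as^2 + bs + c. Substituting each data point gives a linear system:
  c = 6
  a + b + c = 12
  4a + 2b + c = 28
Solving the system yields a = 5, b = 1, c = 6.
So P(s) = 5s^2 + s + 6.
The leading coefficient is 5.

5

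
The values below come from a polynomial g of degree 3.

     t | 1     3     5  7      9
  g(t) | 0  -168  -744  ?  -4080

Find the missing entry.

-1968

The 4 known points determine the degree-3 polynomial uniquely.
Write g(t) = at^3 + bt^2 + ct + d. Substituting each data point gives a linear system:
  a + b + c + d = 0
  27a + 9b + 3c + d = -168
  125a + 25b + 5c + d = -744
  729a + 81b + 9c + d = -4080
Solving the system yields a = -5, b = -6, c = 5, d = 6.
So g(t) = -5t^3 - 6t^2 + 5t + 6.
Then g(7) = -1968.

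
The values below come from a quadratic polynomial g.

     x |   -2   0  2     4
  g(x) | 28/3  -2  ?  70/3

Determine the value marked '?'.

8/3

The 3 known points determine the degree-2 polynomial uniquely.
Write g(x) = ax^2 + bx + c. Substituting each data point gives a linear system:
  4a - 2b + c = 28/3
  c = -2
  16a + 4b + c = 70/3
Solving the system yields a = 2, b = -5/3, c = -2.
So g(x) = 2x^2 - (5/3)x - 2.
Then g(2) = 8/3.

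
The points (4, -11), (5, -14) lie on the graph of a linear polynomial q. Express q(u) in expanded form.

q(u) = -3u + 1

Using the Lagrange interpolation formula with nodes 4, 5:
  L_0(u) = (u - 5) / -1
  L_1(u) = (u - 4) / 1
Then q(u) = -11·L_0(u) - 14·L_1(u).
Expanding and collecting terms gives q(u) = -3u + 1.
Check: q(4) = -11. ✓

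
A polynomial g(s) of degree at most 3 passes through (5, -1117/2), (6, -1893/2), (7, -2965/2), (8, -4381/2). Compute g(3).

Write g(s) = as^3 + bs^2 + cs + d. Substituting each data point gives a linear system:
  125a + 25b + 5c + d = -1117/2
  216a + 36b + 6c + d = -1893/2
  343a + 49b + 7c + d = -2965/2
  512a + 64b + 8c + d = -4381/2
Solving the system yields a = -4, b = -2, c = -2, d = 3/2.
So g(s) = -4s^3 - 2s^2 - 2s + 3/2.
Then g(3) = -261/2.

-261/2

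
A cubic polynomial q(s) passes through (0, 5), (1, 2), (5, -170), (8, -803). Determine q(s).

q(s) = -2s^3 + 4s^2 - 5s + 5

Write q(s) = as^3 + bs^2 + cs + d. Substituting each data point gives a linear system:
  d = 5
  a + b + c + d = 2
  125a + 25b + 5c + d = -170
  512a + 64b + 8c + d = -803
Solving the system yields a = -2, b = 4, c = -5, d = 5.
So q(s) = -2s^3 + 4s^2 - 5s + 5.
Check: q(0) = 5. ✓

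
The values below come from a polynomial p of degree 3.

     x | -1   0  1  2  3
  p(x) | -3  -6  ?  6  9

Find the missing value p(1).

The 4 known points determine the degree-3 polynomial uniquely.
Write p(x) = ax^3 + bx^2 + cx + d. Substituting each data point gives a linear system:
  -a + b - c + d = -3
  d = -6
  8a + 4b + 2c + d = 6
  27a + 9b + 3c + d = 9
Solving the system yields a = -1, b = 4, c = 2, d = -6.
So p(x) = -x^3 + 4x^2 + 2x - 6.
Then p(1) = -1.

-1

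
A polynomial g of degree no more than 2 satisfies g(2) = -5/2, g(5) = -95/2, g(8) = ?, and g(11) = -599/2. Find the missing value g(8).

-293/2

The 3 known points determine the degree-2 polynomial uniquely.
Write g(x) = ax^2 + bx + c. Substituting each data point gives a linear system:
  4a + 2b + c = -5/2
  25a + 5b + c = -95/2
  121a + 11b + c = -599/2
Solving the system yields a = -3, b = 6, c = -5/2.
So g(x) = -3x^2 + 6x - 5/2.
Then g(8) = -293/2.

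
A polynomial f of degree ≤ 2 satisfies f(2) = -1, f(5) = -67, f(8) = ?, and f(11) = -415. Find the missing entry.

-205

The 3 known points determine the degree-2 polynomial uniquely.
Write f(s) = as^2 + bs + c. Substituting each data point gives a linear system:
  4a + 2b + c = -1
  25a + 5b + c = -67
  121a + 11b + c = -415
Solving the system yields a = -4, b = 6, c = 3.
So f(s) = -4s² + 6s + 3.
Then f(8) = -205.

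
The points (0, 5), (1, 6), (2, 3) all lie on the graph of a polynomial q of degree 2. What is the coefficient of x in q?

Write q(x) = ax^2 + bx + c. Substituting each data point gives a linear system:
  c = 5
  a + b + c = 6
  4a + 2b + c = 3
Solving the system yields a = -2, b = 3, c = 5.
So q(x) = -2x^2 + 3x + 5.
The coefficient of x is 3.

3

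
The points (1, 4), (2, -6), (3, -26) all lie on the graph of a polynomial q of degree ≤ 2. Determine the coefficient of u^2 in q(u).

-5

Write q(u) = au^2 + bu + c. Substituting each data point gives a linear system:
  a + b + c = 4
  4a + 2b + c = -6
  9a + 3b + c = -26
Solving the system yields a = -5, b = 5, c = 4.
So q(u) = -5u^2 + 5u + 4.
The leading coefficient is -5.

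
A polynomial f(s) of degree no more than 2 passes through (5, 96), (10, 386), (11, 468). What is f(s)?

f(s) = 4s^2 - 2s + 6

Write f(s) = as^2 + bs + c. Substituting each data point gives a linear system:
  25a + 5b + c = 96
  100a + 10b + c = 386
  121a + 11b + c = 468
Solving the system yields a = 4, b = -2, c = 6.
So f(s) = 4s² - 2s + 6.
Check: f(10) = 386. ✓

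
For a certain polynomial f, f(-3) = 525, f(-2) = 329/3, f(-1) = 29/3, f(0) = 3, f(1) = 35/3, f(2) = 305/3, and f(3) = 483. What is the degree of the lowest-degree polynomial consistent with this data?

4

Forward differences of the values at u = -3, -2, -1, 0, 1, 2, 3:
  f  : 525  329/3  29/3  3  35/3  305/3  483
  Δ  : -1246/3  -100  -20/3  26/3  90  1144/3
  Δ^2: 946/3  280/3  46/3  244/3  874/3
  Δ^3: -222  -78  66  210
  Δ^4: 144  144  144
  Δ^5: 0  0
  Δ^6: 0
The fourth differences are constant (144) and nonzero, while all higher differences vanish, so the minimal degree is 4.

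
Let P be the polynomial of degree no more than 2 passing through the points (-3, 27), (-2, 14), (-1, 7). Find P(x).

Write P(x) = ax^2 + bx + c. Substituting each data point gives a linear system:
  9a - 3b + c = 27
  4a - 2b + c = 14
  a - b + c = 7
Solving the system yields a = 3, b = 2, c = 6.
So P(x) = 3x^2 + 2x + 6.
Check: P(-2) = 14. ✓

P(x) = 3x^2 + 2x + 6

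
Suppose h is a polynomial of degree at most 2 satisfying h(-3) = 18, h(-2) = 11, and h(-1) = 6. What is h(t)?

Write h(t) = at^2 + bt + c. Substituting each data point gives a linear system:
  9a - 3b + c = 18
  4a - 2b + c = 11
  a - b + c = 6
Solving the system yields a = 1, b = -2, c = 3.
So h(t) = t^2 - 2t + 3.
Check: h(-3) = 18. ✓

h(t) = t^2 - 2t + 3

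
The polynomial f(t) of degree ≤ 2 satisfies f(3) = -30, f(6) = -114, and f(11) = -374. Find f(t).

f(t) = -3t^2 - t

Write f(t) = at^2 + bt + c. Substituting each data point gives a linear system:
  9a + 3b + c = -30
  36a + 6b + c = -114
  121a + 11b + c = -374
Solving the system yields a = -3, b = -1, c = 0.
So f(t) = -3t^2 - t.
Check: f(3) = -30. ✓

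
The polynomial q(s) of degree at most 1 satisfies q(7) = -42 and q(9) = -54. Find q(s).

q(s) = -6s

Write q(s) = as + b. Substituting each data point gives a linear system:
  7a + b = -42
  9a + b = -54
Solving the system yields a = -6, b = 0.
So q(s) = -6s.
Check: q(9) = -54. ✓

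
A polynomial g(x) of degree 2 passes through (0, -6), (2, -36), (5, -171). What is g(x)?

Write g(x) = ax^2 + bx + c. Substituting each data point gives a linear system:
  c = -6
  4a + 2b + c = -36
  25a + 5b + c = -171
Solving the system yields a = -6, b = -3, c = -6.
So g(x) = -6x^2 - 3x - 6.
Check: g(5) = -171. ✓

g(x) = -6x^2 - 3x - 6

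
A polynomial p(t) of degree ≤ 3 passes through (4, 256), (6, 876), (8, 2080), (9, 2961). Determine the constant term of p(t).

0

Write p(t) = at^3 + bt^2 + ct + d. Substituting each data point gives a linear system:
  64a + 16b + 4c + d = 256
  216a + 36b + 6c + d = 876
  512a + 64b + 8c + d = 2080
  729a + 81b + 9c + d = 2961
Solving the system yields a = 4, b = 1, c = -4, d = 0.
So p(t) = 4t^3 + t^2 - 4t.
The constant term is 0.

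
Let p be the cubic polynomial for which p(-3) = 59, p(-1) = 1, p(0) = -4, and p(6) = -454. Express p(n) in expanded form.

Write p(n) = an^3 + bn^2 + cn + d. Substituting each data point gives a linear system:
  -27a + 9b - 3c + d = 59
  -a + b - c + d = 1
  d = -4
  216a + 36b + 6c + d = -454
Solving the system yields a = -2, b = 0, c = -3, d = -4.
So p(n) = -2n³ - 3n - 4.
Check: p(-1) = 1. ✓

p(n) = -2n^3 - 3n - 4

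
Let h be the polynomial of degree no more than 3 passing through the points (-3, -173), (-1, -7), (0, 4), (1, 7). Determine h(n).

Using the Lagrange interpolation formula with nodes -3, -1, 0, 1:
  L_0(n) = (n + 1)n(n - 1) / -24
  L_1(n) = (n + 3)n(n - 1) / 4
  L_2(n) = (n + 3)(n + 1)(n - 1) / -3
  L_3(n) = (n + 3)(n + 1)n / 8
Then h(n) = -173·L_0(n) - 7·L_1(n) + 4·L_2(n) + 7·L_3(n).
Expanding and collecting terms gives h(n) = 5n^3 - 4n^2 + 2n + 4.
Check: h(0) = 4. ✓

h(n) = 5n^3 - 4n^2 + 2n + 4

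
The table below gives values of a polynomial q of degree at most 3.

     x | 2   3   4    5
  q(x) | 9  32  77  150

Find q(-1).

Forward differences of the values at x = 2, 3, 4, 5:
  q  : 9  32  77  150
  Δ  : 23  45  73
  Δ^2: 22  28
  Δ^3: 6
The third differences are constant, confirming degree 3.
Interpolating (Newton forward form) and evaluating at x = -1 gives q(-1) = 12.

12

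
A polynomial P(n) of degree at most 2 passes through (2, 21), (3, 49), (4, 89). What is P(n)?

P(n) = 6n^2 - 2n + 1

Write P(n) = an^2 + bn + c. Substituting each data point gives a linear system:
  4a + 2b + c = 21
  9a + 3b + c = 49
  16a + 4b + c = 89
Solving the system yields a = 6, b = -2, c = 1.
So P(n) = 6n^2 - 2n + 1.
Check: P(2) = 21. ✓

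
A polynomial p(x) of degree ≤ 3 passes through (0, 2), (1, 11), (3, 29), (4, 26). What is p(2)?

22

Write p(x) = ax^3 + bx^2 + cx + d. Substituting each data point gives a linear system:
  d = 2
  a + b + c + d = 11
  27a + 9b + 3c + d = 29
  64a + 16b + 4c + d = 26
Solving the system yields a = -1, b = 4, c = 6, d = 2.
So p(x) = -x^3 + 4x^2 + 6x + 2.
Then p(2) = 22.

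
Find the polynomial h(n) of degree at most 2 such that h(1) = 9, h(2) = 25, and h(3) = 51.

Using the Lagrange interpolation formula with nodes 1, 2, 3:
  L_0(n) = (n - 2)(n - 3) / 2
  L_1(n) = (n - 1)(n - 3) / -1
  L_2(n) = (n - 1)(n - 2) / 2
Then h(n) = 9·L_0(n) + 25·L_1(n) + 51·L_2(n).
Expanding and collecting terms gives h(n) = 5n² + n + 3.
Check: h(2) = 25. ✓

h(n) = 5n^2 + n + 3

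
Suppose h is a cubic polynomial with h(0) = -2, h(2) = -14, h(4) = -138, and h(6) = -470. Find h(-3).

Forward differences of the values at u = 0, 2, 4, 6:
  h  : -2  -14  -138  -470
  Δ  : -12  -124  -332
  Δ^2: -112  -208
  Δ^3: -96
The third differences are constant, confirming degree 3.
Interpolating (Newton forward form) and evaluating at u = -3 gives h(-3) = 16.

16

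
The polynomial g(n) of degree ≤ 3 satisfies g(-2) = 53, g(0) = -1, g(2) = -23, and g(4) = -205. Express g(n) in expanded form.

Write g(n) = an^3 + bn^2 + cn + d. Substituting each data point gives a linear system:
  -8a + 4b - 2c + d = 53
  d = -1
  8a + 4b + 2c + d = -23
  64a + 16b + 4c + d = -205
Solving the system yields a = -4, b = 4, c = -3, d = -1.
So g(n) = -4n^3 + 4n^2 - 3n - 1.
Check: g(2) = -23. ✓

g(n) = -4n^3 + 4n^2 - 3n - 1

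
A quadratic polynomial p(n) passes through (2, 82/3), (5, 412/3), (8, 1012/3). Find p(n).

p(n) = 5n^2 + (5/3)n + 4

Write p(n) = an^2 + bn + c. Substituting each data point gives a linear system:
  4a + 2b + c = 82/3
  25a + 5b + c = 412/3
  64a + 8b + c = 1012/3
Solving the system yields a = 5, b = 5/3, c = 4.
So p(n) = 5n^2 + (5/3)n + 4.
Check: p(8) = 1012/3. ✓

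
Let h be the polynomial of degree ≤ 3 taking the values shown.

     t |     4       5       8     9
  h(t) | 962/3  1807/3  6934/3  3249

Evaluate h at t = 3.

Write h(t) = at^3 + bt^2 + ct + d. Substituting each data point gives a linear system:
  64a + 16b + 4c + d = 962/3
  125a + 25b + 5c + d = 1807/3
  512a + 64b + 8c + d = 6934/3
  729a + 81b + 9c + d = 3249
Solving the system yields a = 4, b = 4, c = 5/3, d = -6.
So h(t) = 4t^3 + 4t^2 + (5/3)t - 6.
Then h(3) = 143.

143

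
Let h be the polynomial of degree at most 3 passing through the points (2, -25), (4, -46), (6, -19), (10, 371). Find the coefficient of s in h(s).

Write h(s) = as^3 + bs^2 + cs + d. Substituting each data point gives a linear system:
  8a + 4b + 2c + d = -25
  64a + 16b + 4c + d = -46
  216a + 36b + 6c + d = -19
  1000a + 100b + 10c + d = 371
Solving the system yields a = 1, b = -6, c = -5/2, d = -4.
So h(s) = s^3 - 6s^2 - (5/2)s - 4.
The coefficient of s is -5/2.

-5/2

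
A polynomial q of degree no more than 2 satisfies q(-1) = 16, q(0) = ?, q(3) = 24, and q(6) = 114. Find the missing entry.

The 3 known points determine the degree-2 polynomial uniquely.
Write q(s) = as^2 + bs + c. Substituting each data point gives a linear system:
  a - b + c = 16
  9a + 3b + c = 24
  36a + 6b + c = 114
Solving the system yields a = 4, b = -6, c = 6.
So q(s) = 4s² - 6s + 6.
Then q(0) = 6.

6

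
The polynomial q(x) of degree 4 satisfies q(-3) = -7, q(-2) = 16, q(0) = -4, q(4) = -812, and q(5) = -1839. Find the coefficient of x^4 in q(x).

-2

Write q(x) = ax^4 + bx^3 + cx^2 + dx + e. Substituting each data point gives a linear system:
  81a - 27b + 9c - 3d + e = -7
  16a - 8b + 4c - 2d + e = 16
  e = -4
  256a + 64b + 16c + 4d + e = -812
  625a + 125b + 25c + 5d + e = -1839
Solving the system yields a = -2, b = -5, c = 2, d = -2, e = -4.
So q(x) = -2x⁴ - 5x³ + 2x² - 2x - 4.
The leading coefficient is -2.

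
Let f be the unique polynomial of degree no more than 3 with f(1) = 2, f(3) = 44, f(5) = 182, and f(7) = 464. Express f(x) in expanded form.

f(x) = x^3 + 3x^2 - 4x + 2

Write f(x) = ax^3 + bx^2 + cx + d. Substituting each data point gives a linear system:
  a + b + c + d = 2
  27a + 9b + 3c + d = 44
  125a + 25b + 5c + d = 182
  343a + 49b + 7c + d = 464
Solving the system yields a = 1, b = 3, c = -4, d = 2.
So f(x) = x^3 + 3x^2 - 4x + 2.
Check: f(5) = 182. ✓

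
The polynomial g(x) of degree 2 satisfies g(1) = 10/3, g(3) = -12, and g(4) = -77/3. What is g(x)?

g(x) = -2x^2 + (1/3)x + 5

Write g(x) = ax^2 + bx + c. Substituting each data point gives a linear system:
  a + b + c = 10/3
  9a + 3b + c = -12
  16a + 4b + c = -77/3
Solving the system yields a = -2, b = 1/3, c = 5.
So g(x) = -2x^2 + (1/3)x + 5.
Check: g(3) = -12. ✓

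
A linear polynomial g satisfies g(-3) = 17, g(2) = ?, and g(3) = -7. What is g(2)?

-3

The 2 known points determine the degree-1 polynomial uniquely.
Write g(n) = an + b. Substituting each data point gives a linear system:
  -3a + b = 17
  3a + b = -7
Solving the system yields a = -4, b = 5.
So g(n) = -4n + 5.
Then g(2) = -3.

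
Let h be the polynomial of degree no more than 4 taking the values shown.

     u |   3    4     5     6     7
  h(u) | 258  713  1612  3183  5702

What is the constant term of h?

-3

Write h(u) = au^4 + bu^3 + cu^2 + du + e. Substituting each data point gives a linear system:
  81a + 27b + 9c + 3d + e = 258
  256a + 64b + 16c + 4d + e = 713
  625a + 125b + 25c + 5d + e = 1612
  1296a + 216b + 36c + 6d + e = 3183
  2401a + 343b + 49c + 7d + e = 5702
Solving the system yields a = 2, b = 2, c = 4, d = 3, e = -3.
So h(u) = 2u^4 + 2u^3 + 4u^2 + 3u - 3.
The constant term is -3.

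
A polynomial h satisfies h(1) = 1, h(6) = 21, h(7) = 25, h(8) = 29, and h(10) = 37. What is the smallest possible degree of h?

Divided differences on the nodes 1, 6, 7, 8, 10:
  order 0: 1  21  25  29  37
  order 1: 4  4  4  4
  order 2: 0  0  0
  order 3: 0  0
  order 4: 0
The order-1 divided differences are all 4 (nonzero) and every higher order vanishes, so the data lies on a polynomial of degree exactly 1.

1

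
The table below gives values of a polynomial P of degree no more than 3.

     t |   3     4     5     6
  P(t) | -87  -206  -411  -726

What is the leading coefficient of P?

-4

Write P(t) = at^3 + bt^2 + ct + d. Substituting each data point gives a linear system:
  27a + 9b + 3c + d = -87
  64a + 16b + 4c + d = -206
  125a + 25b + 5c + d = -411
  216a + 36b + 6c + d = -726
Solving the system yields a = -4, b = 5, c = -6, d = -6.
So P(t) = -4t^3 + 5t^2 - 6t - 6.
The leading coefficient is -4.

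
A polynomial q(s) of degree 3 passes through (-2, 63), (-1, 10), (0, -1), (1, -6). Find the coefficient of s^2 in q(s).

Write q(s) = as^3 + bs^2 + cs + d. Substituting each data point gives a linear system:
  -8a + 4b - 2c + d = 63
  -a + b - c + d = 10
  d = -1
  a + b + c + d = -6
Solving the system yields a = -6, b = 3, c = -2, d = -1.
So q(s) = -6s^3 + 3s^2 - 2s - 1.
The coefficient of s^2 is 3.

3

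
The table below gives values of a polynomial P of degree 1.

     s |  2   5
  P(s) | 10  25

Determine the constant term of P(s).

Write P(s) = as + b. Substituting each data point gives a linear system:
  2a + b = 10
  5a + b = 25
Solving the system yields a = 5, b = 0.
So P(s) = 5s.
The constant term is 0.

0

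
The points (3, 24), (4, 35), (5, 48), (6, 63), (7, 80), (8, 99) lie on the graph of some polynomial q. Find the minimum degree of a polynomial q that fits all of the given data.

Forward differences of the values at t = 3, 4, 5, 6, 7, 8:
  q  : 24  35  48  63  80  99
  Δ  : 11  13  15  17  19
  Δ^2: 2  2  2  2
  Δ^3: 0  0  0
  Δ^4: 0  0
  Δ^5: 0
The second differences are constant (2) and nonzero, while all higher differences vanish, so the minimal degree is 2.

2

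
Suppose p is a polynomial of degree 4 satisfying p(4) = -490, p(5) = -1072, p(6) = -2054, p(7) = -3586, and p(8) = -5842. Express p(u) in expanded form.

Using the Lagrange interpolation formula with nodes 4, 5, 6, 7, 8:
  L_0(u) = (u - 5)(u - 6)(u - 7)(u - 8) / 24
  L_1(u) = (u - 4)(u - 6)(u - 7)(u - 8) / -6
  L_2(u) = (u - 4)(u - 5)(u - 7)(u - 8) / 4
  L_3(u) = (u - 4)(u - 5)(u - 6)(u - 8) / -6
  L_4(u) = (u - 4)(u - 5)(u - 6)(u - 7) / 24
Then p(u) = -490·L_0(u) - 1072·L_1(u) - 2054·L_2(u) - 3586·L_3(u) - 5842·L_4(u).
Expanding and collecting terms gives p(u) = -u^4 - 3u^3 - 4u^2 + 6u - 2.
Check: p(8) = -5842. ✓

p(u) = -u^4 - 3u^3 - 4u^2 + 6u - 2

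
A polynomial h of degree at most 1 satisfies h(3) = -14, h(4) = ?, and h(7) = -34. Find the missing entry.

-19

The 2 known points determine the degree-1 polynomial uniquely.
Write h(t) = at + b. Substituting each data point gives a linear system:
  3a + b = -14
  7a + b = -34
Solving the system yields a = -5, b = 1.
So h(t) = -5t + 1.
Then h(4) = -19.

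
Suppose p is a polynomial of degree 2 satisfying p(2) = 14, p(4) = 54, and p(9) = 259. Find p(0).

-2

Using the Lagrange interpolation formula with nodes 2, 4, 9:
  L_0(u) = (u - 4)(u - 9) / 14
  L_1(u) = (u - 2)(u - 9) / -10
  L_2(u) = (u - 2)(u - 4) / 35
Then p(u) = 14·L_0(u) + 54·L_1(u) + 259·L_2(u).
Expanding and collecting terms gives p(u) = 3u² + 2u - 2.
Evaluating at u = 0: p(0) = -2.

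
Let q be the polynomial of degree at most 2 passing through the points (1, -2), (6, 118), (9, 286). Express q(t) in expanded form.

Write q(t) = at^2 + bt + c. Substituting each data point gives a linear system:
  a + b + c = -2
  36a + 6b + c = 118
  81a + 9b + c = 286
Solving the system yields a = 4, b = -4, c = -2.
So q(t) = 4t^2 - 4t - 2.
Check: q(1) = -2. ✓

q(t) = 4t^2 - 4t - 2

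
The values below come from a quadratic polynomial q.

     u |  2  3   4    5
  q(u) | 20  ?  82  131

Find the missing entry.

45

The 3 known points determine the degree-2 polynomial uniquely.
Write q(u) = au^2 + bu + c. Substituting each data point gives a linear system:
  4a + 2b + c = 20
  16a + 4b + c = 82
  25a + 5b + c = 131
Solving the system yields a = 6, b = -5, c = 6.
So q(u) = 6u^2 - 5u + 6.
Then q(3) = 45.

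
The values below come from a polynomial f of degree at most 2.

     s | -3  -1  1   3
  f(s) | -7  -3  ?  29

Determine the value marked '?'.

The 3 known points determine the degree-2 polynomial uniquely.
Write f(s) = as^2 + bs + c. Substituting each data point gives a linear system:
  9a - 3b + c = -7
  a - b + c = -3
  9a + 3b + c = 29
Solving the system yields a = 1, b = 6, c = 2.
So f(s) = s^2 + 6s + 2.
Then f(1) = 9.

9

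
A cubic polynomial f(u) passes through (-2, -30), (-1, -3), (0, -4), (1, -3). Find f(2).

Using the Lagrange interpolation formula with nodes -2, -1, 0, 1:
  L_0(u) = (u + 1)u(u - 1) / -6
  L_1(u) = (u + 2)u(u - 1) / 2
  L_2(u) = (u + 2)(u + 1)(u - 1) / -2
  L_3(u) = (u + 2)(u + 1)u / 6
Then f(u) = -30·L_0(u) - 3·L_1(u) - 4·L_2(u) - 3·L_3(u).
Expanding and collecting terms gives f(u) = 5u^3 + u^2 - 5u - 4.
Evaluating at u = 2: f(2) = 30.

30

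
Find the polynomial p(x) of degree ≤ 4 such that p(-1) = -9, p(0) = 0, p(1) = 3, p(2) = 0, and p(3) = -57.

Write p(x) = ax^4 + bx^3 + cx^2 + dx + e. Substituting each data point gives a linear system:
  a - b + c - d + e = -9
  e = 0
  a + b + c + d + e = 3
  16a + 8b + 4c + 2d + e = 0
  81a + 27b + 9c + 3d + e = -57
Solving the system yields a = -2, b = 4, c = -1, d = 2, e = 0.
So p(x) = -2x⁴ + 4x³ - x² + 2x.
Check: p(3) = -57. ✓

p(x) = -2x^4 + 4x^3 - x^2 + 2x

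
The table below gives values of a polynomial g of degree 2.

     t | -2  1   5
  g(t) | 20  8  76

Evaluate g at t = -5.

Using the Lagrange interpolation formula with nodes -2, 1, 5:
  L_0(t) = (t - 1)(t - 5) / 21
  L_1(t) = (t + 2)(t - 5) / -12
  L_2(t) = (t + 2)(t - 1) / 28
Then g(t) = 20·L_0(t) + 8·L_1(t) + 76·L_2(t).
Expanding and collecting terms gives g(t) = 3t^2 - t + 6.
Evaluating at t = -5: g(-5) = 86.

86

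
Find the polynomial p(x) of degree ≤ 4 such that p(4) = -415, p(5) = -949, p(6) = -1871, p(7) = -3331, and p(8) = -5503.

Write p(x) = ax^4 + bx^3 + cx^2 + dx + e. Substituting each data point gives a linear system:
  256a + 64b + 16c + 4d + e = -415
  625a + 125b + 25c + 5d + e = -949
  1296a + 216b + 36c + 6d + e = -1871
  2401a + 343b + 49c + 7d + e = -3331
  4096a + 512b + 64c + 8d + e = -5503
Solving the system yields a = -1, b = -3, c = 2, d = 0, e = 1.
So p(x) = -x^4 - 3x^3 + 2x^2 + 1.
Check: p(5) = -949. ✓

p(x) = -x^4 - 3x^3 + 2x^2 + 1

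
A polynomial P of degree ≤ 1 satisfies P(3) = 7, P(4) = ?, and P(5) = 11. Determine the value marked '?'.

9

On equispaced nodes a degree-1 polynomial has vanishing second forward difference, so
  P(3) - 2·P(4) + P(5) = 0.
Substituting the known values and solving for P(4):
  -2·P(4) = -18
  P(4) = 9.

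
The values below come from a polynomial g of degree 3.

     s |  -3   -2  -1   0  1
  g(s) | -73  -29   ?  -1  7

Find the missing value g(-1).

-9

The 4 known points determine the degree-3 polynomial uniquely.
Write g(s) = as^3 + bs^2 + cs + d. Substituting each data point gives a linear system:
  -27a + 9b - 3c + d = -73
  -8a + 4b - 2c + d = -29
  d = -1
  a + b + c + d = 7
Solving the system yields a = 2, b = 0, c = 6, d = -1.
So g(s) = 2s^3 + 6s - 1.
Then g(-1) = -9.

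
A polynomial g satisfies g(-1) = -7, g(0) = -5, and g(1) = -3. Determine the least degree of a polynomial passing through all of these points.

Forward differences of the values at t = -1, 0, 1:
  g  : -7  -5  -3
  Δ  : 2  2
  Δ^2: 0
The first differences are constant (2) and nonzero, while all higher differences vanish, so the minimal degree is 1.

1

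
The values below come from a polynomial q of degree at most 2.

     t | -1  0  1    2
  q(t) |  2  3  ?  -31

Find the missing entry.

-8

On equispaced nodes a degree-2 polynomial has vanishing third forward difference, so
  - q(-1) + 3·q(0) - 3·q(1) + q(2) = 0.
Substituting the known values and solving for q(1):
  -3·q(1) = 24
  q(1) = -8.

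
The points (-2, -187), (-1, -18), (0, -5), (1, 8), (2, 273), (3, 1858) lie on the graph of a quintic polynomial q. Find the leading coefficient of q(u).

6

Write q(u) = au^5 + bu^4 + cu^3 + du^2 + eu + k. Substituting each data point gives a linear system:
  -32a + 16b - 8c + 4d - 2e + k = -187
  -a + b - c + d - e + k = -18
  k = -5
  a + b + c + d + e + k = 8
  32a + 16b + 8c + 4d + 2e + k = 273
  243a + 81b + 27c + 9d + 3e + k = 1858
Solving the system yields a = 6, b = 4, c = 4, d = -4, e = 3, k = -5.
So q(u) = 6u^5 + 4u^4 + 4u^3 - 4u^2 + 3u - 5.
The leading coefficient is 6.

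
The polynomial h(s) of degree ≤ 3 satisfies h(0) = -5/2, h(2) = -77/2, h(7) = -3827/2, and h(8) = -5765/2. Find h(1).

Write h(s) = as^3 + bs^2 + cs + d. Substituting each data point gives a linear system:
  d = -5/2
  8a + 4b + 2c + d = -77/2
  343a + 49b + 7c + d = -3827/2
  512a + 64b + 8c + d = -5765/2
Solving the system yields a = -6, b = 3, c = 0, d = -5/2.
So h(s) = -6s^3 + 3s^2 - 5/2.
Then h(1) = -11/2.

-11/2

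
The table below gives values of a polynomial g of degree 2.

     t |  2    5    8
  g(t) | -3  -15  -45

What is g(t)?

Write g(t) = at^2 + bt + c. Substituting each data point gives a linear system:
  4a + 2b + c = -3
  25a + 5b + c = -15
  64a + 8b + c = -45
Solving the system yields a = -1, b = 3, c = -5.
So g(t) = -t² + 3t - 5.
Check: g(8) = -45. ✓

g(t) = -t^2 + 3t - 5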